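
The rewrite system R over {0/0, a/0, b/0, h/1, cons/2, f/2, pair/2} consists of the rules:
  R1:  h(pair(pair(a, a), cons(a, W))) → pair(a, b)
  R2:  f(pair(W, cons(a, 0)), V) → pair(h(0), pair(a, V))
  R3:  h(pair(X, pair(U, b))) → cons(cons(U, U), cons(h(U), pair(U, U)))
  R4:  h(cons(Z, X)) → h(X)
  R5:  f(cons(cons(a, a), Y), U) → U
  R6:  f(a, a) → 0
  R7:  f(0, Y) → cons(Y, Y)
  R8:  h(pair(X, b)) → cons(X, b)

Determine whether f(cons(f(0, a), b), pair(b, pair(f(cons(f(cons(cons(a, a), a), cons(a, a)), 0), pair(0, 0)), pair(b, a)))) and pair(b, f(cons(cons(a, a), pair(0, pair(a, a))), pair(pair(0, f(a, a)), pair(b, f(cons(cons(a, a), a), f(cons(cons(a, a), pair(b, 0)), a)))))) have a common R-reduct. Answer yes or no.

Reduce t₁ = f(cons(f(0, a), b), pair(b, pair(f(cons(f(cons(cons(a, a), a), cons(a, a)), 0), pair(0, 0)), pair(b, a)))):
1. f(cons(f(0, a), b), pair(b, pair(f(cons(f(cons(cons(a, a), a), cons(a, a)), 0), pair(0, 0)), pair(b, a))))  →  f(cons(cons(a, a), b), pair(b, pair(f(cons(f(cons(cons(a, a), a), cons(a, a)), 0), pair(0, 0)), pair(b, a))))   [R7 at 1.1]
2. f(cons(cons(a, a), b), pair(b, pair(f(cons(f(cons(cons(a, a), a), cons(a, a)), 0), pair(0, 0)), pair(b, a))))  →  pair(b, pair(f(cons(f(cons(cons(a, a), a), cons(a, a)), 0), pair(0, 0)), pair(b, a)))   [R5 at ε]
3. pair(b, pair(f(cons(f(cons(cons(a, a), a), cons(a, a)), 0), pair(0, 0)), pair(b, a)))  →  pair(b, pair(f(cons(cons(a, a), 0), pair(0, 0)), pair(b, a)))   [R5 at 2.1.1.1]
4. pair(b, pair(f(cons(cons(a, a), 0), pair(0, 0)), pair(b, a)))  →  pair(b, pair(pair(0, 0), pair(b, a)))   [R5 at 2.1]

Reduce t₂ = pair(b, f(cons(cons(a, a), pair(0, pair(a, a))), pair(pair(0, f(a, a)), pair(b, f(cons(cons(a, a), a), f(cons(cons(a, a), pair(b, 0)), a)))))):
1. pair(b, f(cons(cons(a, a), pair(0, pair(a, a))), pair(pair(0, f(a, a)), pair(b, f(cons(cons(a, a), a), f(cons(cons(a, a), pair(b, 0)), a))))))  →  pair(b, pair(pair(0, f(a, a)), pair(b, f(cons(cons(a, a), a), f(cons(cons(a, a), pair(b, 0)), a)))))   [R5 at 2]
2. pair(b, pair(pair(0, f(a, a)), pair(b, f(cons(cons(a, a), a), f(cons(cons(a, a), pair(b, 0)), a)))))  →  pair(b, pair(pair(0, 0), pair(b, f(cons(cons(a, a), a), f(cons(cons(a, a), pair(b, 0)), a)))))   [R6 at 2.1.2]
3. pair(b, pair(pair(0, 0), pair(b, f(cons(cons(a, a), a), f(cons(cons(a, a), pair(b, 0)), a)))))  →  pair(b, pair(pair(0, 0), pair(b, f(cons(cons(a, a), pair(b, 0)), a))))   [R5 at 2.2.2]
4. pair(b, pair(pair(0, 0), pair(b, f(cons(cons(a, a), pair(b, 0)), a))))  →  pair(b, pair(pair(0, 0), pair(b, a)))   [R5 at 2.2.2]

yes — NF(t₁) = pair(b, pair(pair(0, 0), pair(b, a))), NF(t₂) = pair(b, pair(pair(0, 0), pair(b, a)))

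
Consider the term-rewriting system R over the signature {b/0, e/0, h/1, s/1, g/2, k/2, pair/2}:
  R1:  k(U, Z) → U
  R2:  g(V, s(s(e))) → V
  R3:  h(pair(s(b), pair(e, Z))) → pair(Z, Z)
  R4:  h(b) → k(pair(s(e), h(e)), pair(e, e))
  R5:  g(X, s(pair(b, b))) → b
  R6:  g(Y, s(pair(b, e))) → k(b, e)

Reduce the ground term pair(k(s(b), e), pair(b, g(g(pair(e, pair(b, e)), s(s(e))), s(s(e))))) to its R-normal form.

1. pair(k(s(b), e), pair(b, g(g(pair(e, pair(b, e)), s(s(e))), s(s(e)))))  →  pair(s(b), pair(b, g(g(pair(e, pair(b, e)), s(s(e))), s(s(e)))))   [R1 at 1]
2. pair(s(b), pair(b, g(g(pair(e, pair(b, e)), s(s(e))), s(s(e)))))  →  pair(s(b), pair(b, g(pair(e, pair(b, e)), s(s(e)))))   [R2 at 2.2]
3. pair(s(b), pair(b, g(pair(e, pair(b, e)), s(s(e)))))  →  pair(s(b), pair(b, pair(e, pair(b, e))))   [R2 at 2.2]

pair(s(b), pair(b, pair(e, pair(b, e))))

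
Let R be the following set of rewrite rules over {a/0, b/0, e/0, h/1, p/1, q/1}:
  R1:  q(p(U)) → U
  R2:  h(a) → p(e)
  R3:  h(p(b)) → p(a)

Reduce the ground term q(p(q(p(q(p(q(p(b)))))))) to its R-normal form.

b

1. q(p(q(p(q(p(q(p(b))))))))  →  q(p(q(p(q(p(b))))))   [R1 at ε]
2. q(p(q(p(q(p(b))))))  →  q(p(q(p(b))))   [R1 at ε]
3. q(p(q(p(b))))  →  q(p(b))   [R1 at ε]
4. q(p(b))  →  b   [R1 at ε]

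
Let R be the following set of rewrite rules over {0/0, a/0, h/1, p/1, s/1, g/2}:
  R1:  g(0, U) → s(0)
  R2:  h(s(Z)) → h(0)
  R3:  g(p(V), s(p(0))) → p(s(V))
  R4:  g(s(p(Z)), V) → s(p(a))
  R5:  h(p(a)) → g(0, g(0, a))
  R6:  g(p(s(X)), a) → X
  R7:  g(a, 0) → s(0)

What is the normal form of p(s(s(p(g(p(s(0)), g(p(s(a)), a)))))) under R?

p(s(s(p(0))))

1. p(s(s(p(g(p(s(0)), g(p(s(a)), a))))))  →  p(s(s(p(g(p(s(0)), a)))))   [R6 at 1.1.1.1.2]
2. p(s(s(p(g(p(s(0)), a)))))  →  p(s(s(p(0))))   [R6 at 1.1.1.1]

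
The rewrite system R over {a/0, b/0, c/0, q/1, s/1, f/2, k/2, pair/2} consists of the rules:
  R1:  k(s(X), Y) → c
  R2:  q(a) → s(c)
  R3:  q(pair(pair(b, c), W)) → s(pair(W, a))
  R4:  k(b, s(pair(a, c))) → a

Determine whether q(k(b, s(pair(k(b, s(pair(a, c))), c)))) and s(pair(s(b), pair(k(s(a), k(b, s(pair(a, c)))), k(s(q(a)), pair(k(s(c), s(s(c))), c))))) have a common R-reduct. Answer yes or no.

no — NF(t₁) = s(c), NF(t₂) = s(pair(s(b), pair(c, c)))

Reduce t₁ = q(k(b, s(pair(k(b, s(pair(a, c))), c)))):
1. q(k(b, s(pair(k(b, s(pair(a, c))), c))))  →  q(k(b, s(pair(a, c))))   [R4 at 1.2.1.1]
2. q(k(b, s(pair(a, c))))  →  q(a)   [R4 at 1]
3. q(a)  →  s(c)   [R2 at ε]

Reduce t₂ = s(pair(s(b), pair(k(s(a), k(b, s(pair(a, c)))), k(s(q(a)), pair(k(s(c), s(s(c))), c))))):
1. s(pair(s(b), pair(k(s(a), k(b, s(pair(a, c)))), k(s(q(a)), pair(k(s(c), s(s(c))), c)))))  →  s(pair(s(b), pair(c, k(s(q(a)), pair(k(s(c), s(s(c))), c)))))   [R1 at 1.2.1]
2. s(pair(s(b), pair(c, k(s(q(a)), pair(k(s(c), s(s(c))), c)))))  →  s(pair(s(b), pair(c, c)))   [R1 at 1.2.2]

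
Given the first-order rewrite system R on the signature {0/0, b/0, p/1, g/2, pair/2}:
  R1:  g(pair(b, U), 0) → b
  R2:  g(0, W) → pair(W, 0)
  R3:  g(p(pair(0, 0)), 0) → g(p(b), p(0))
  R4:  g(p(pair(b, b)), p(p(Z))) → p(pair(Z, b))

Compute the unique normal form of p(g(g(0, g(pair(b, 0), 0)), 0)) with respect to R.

1. p(g(g(0, g(pair(b, 0), 0)), 0))  →  p(g(pair(g(pair(b, 0), 0), 0), 0))   [R2 at 1.1]
2. p(g(pair(g(pair(b, 0), 0), 0), 0))  →  p(g(pair(b, 0), 0))   [R1 at 1.1.1]
3. p(g(pair(b, 0), 0))  →  p(b)   [R1 at 1]

p(b)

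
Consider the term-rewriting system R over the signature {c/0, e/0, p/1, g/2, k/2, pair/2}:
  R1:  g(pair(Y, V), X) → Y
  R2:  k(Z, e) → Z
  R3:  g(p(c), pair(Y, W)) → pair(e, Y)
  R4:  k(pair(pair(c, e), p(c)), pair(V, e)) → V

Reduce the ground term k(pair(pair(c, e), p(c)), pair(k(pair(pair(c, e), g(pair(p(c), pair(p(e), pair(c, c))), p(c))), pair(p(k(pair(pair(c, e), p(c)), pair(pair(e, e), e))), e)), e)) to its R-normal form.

p(pair(e, e))

1. k(pair(pair(c, e), p(c)), pair(k(pair(pair(c, e), g(pair(p(c), pair(p(e), pair(c, c))), p(c))), pair(p(k(pair(pair(c, e), p(c)), pair(pair(e, e), e))), e)), e))  →  k(pair(pair(c, e), g(pair(p(c), pair(p(e), pair(c, c))), p(c))), pair(p(k(pair(pair(c, e), p(c)), pair(pair(e, e), e))), e))   [R4 at ε]
2. k(pair(pair(c, e), g(pair(p(c), pair(p(e), pair(c, c))), p(c))), pair(p(k(pair(pair(c, e), p(c)), pair(pair(e, e), e))), e))  →  k(pair(pair(c, e), p(c)), pair(p(k(pair(pair(c, e), p(c)), pair(pair(e, e), e))), e))   [R1 at 1.2]
3. k(pair(pair(c, e), p(c)), pair(p(k(pair(pair(c, e), p(c)), pair(pair(e, e), e))), e))  →  p(k(pair(pair(c, e), p(c)), pair(pair(e, e), e)))   [R4 at ε]
4. p(k(pair(pair(c, e), p(c)), pair(pair(e, e), e)))  →  p(pair(e, e))   [R4 at 1]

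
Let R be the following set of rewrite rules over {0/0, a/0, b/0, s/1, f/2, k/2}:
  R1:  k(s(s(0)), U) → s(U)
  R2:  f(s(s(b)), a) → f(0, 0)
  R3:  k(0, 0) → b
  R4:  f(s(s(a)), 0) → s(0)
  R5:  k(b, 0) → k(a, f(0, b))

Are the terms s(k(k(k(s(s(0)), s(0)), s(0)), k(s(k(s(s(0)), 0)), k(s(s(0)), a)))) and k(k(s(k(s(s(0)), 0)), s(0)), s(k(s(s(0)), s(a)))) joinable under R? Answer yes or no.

Reduce t₁ = s(k(k(k(s(s(0)), s(0)), s(0)), k(s(k(s(s(0)), 0)), k(s(s(0)), a)))):
1. s(k(k(k(s(s(0)), s(0)), s(0)), k(s(k(s(s(0)), 0)), k(s(s(0)), a))))  →  s(k(k(s(s(0)), s(0)), k(s(k(s(s(0)), 0)), k(s(s(0)), a))))   [R1 at 1.1.1]
2. s(k(k(s(s(0)), s(0)), k(s(k(s(s(0)), 0)), k(s(s(0)), a))))  →  s(k(s(s(0)), k(s(k(s(s(0)), 0)), k(s(s(0)), a))))   [R1 at 1.1]
3. s(k(s(s(0)), k(s(k(s(s(0)), 0)), k(s(s(0)), a))))  →  s(s(k(s(k(s(s(0)), 0)), k(s(s(0)), a))))   [R1 at 1]
4. s(s(k(s(k(s(s(0)), 0)), k(s(s(0)), a))))  →  s(s(k(s(s(0)), k(s(s(0)), a))))   [R1 at 1.1.1.1]
5. s(s(k(s(s(0)), k(s(s(0)), a))))  →  s(s(s(k(s(s(0)), a))))   [R1 at 1.1]
6. s(s(s(k(s(s(0)), a))))  →  s(s(s(s(a))))   [R1 at 1.1.1]

Reduce t₂ = k(k(s(k(s(s(0)), 0)), s(0)), s(k(s(s(0)), s(a)))):
1. k(k(s(k(s(s(0)), 0)), s(0)), s(k(s(s(0)), s(a))))  →  k(k(s(s(0)), s(0)), s(k(s(s(0)), s(a))))   [R1 at 1.1.1]
2. k(k(s(s(0)), s(0)), s(k(s(s(0)), s(a))))  →  k(s(s(0)), s(k(s(s(0)), s(a))))   [R1 at 1]
3. k(s(s(0)), s(k(s(s(0)), s(a))))  →  s(s(k(s(s(0)), s(a))))   [R1 at ε]
4. s(s(k(s(s(0)), s(a))))  →  s(s(s(s(a))))   [R1 at 1.1]

yes — NF(t₁) = s(s(s(s(a)))), NF(t₂) = s(s(s(s(a))))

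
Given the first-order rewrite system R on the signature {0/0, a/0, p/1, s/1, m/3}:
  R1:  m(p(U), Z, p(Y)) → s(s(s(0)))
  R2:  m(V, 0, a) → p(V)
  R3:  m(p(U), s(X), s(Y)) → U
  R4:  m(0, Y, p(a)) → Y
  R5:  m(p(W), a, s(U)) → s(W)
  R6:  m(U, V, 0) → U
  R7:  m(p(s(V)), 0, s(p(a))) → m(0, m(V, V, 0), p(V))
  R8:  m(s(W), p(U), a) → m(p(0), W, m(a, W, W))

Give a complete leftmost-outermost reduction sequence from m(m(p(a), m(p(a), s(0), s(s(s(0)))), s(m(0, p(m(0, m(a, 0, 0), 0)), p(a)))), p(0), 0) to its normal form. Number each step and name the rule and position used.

s(a)

1. m(m(p(a), m(p(a), s(0), s(s(s(0)))), s(m(0, p(m(0, m(a, 0, 0), 0)), p(a)))), p(0), 0)  →  m(p(a), m(p(a), s(0), s(s(s(0)))), s(m(0, p(m(0, m(a, 0, 0), 0)), p(a))))   [R6 at ε]
2. m(p(a), m(p(a), s(0), s(s(s(0)))), s(m(0, p(m(0, m(a, 0, 0), 0)), p(a))))  →  m(p(a), a, s(m(0, p(m(0, m(a, 0, 0), 0)), p(a))))   [R3 at 2]
3. m(p(a), a, s(m(0, p(m(0, m(a, 0, 0), 0)), p(a))))  →  s(a)   [R5 at ε]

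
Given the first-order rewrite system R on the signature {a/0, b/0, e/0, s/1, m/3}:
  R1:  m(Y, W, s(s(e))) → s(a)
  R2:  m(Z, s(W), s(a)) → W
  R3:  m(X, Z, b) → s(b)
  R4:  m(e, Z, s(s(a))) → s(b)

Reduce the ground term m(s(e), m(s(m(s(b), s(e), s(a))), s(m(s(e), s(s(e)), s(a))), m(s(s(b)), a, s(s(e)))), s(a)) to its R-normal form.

e

1. m(s(e), m(s(m(s(b), s(e), s(a))), s(m(s(e), s(s(e)), s(a))), m(s(s(b)), a, s(s(e)))), s(a))  →  m(s(e), m(s(e), s(m(s(e), s(s(e)), s(a))), m(s(s(b)), a, s(s(e)))), s(a))   [R2 at 2.1.1]
2. m(s(e), m(s(e), s(m(s(e), s(s(e)), s(a))), m(s(s(b)), a, s(s(e)))), s(a))  →  m(s(e), m(s(e), s(s(e)), m(s(s(b)), a, s(s(e)))), s(a))   [R2 at 2.2.1]
3. m(s(e), m(s(e), s(s(e)), m(s(s(b)), a, s(s(e)))), s(a))  →  m(s(e), m(s(e), s(s(e)), s(a)), s(a))   [R1 at 2.3]
4. m(s(e), m(s(e), s(s(e)), s(a)), s(a))  →  m(s(e), s(e), s(a))   [R2 at 2]
5. m(s(e), s(e), s(a))  →  e   [R2 at ε]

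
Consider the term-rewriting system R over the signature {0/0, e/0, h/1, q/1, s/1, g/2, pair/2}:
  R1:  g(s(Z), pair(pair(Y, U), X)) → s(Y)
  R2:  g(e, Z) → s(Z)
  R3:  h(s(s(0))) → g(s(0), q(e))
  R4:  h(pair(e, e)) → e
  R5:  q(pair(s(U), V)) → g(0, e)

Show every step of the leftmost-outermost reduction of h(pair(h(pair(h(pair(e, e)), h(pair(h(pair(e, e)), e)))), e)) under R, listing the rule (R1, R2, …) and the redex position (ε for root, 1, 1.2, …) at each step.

e

1. h(pair(h(pair(h(pair(e, e)), h(pair(h(pair(e, e)), e)))), e))  →  h(pair(h(pair(e, h(pair(h(pair(e, e)), e)))), e))   [R4 at 1.1.1.1]
2. h(pair(h(pair(e, h(pair(h(pair(e, e)), e)))), e))  →  h(pair(h(pair(e, h(pair(e, e)))), e))   [R4 at 1.1.1.2.1.1]
3. h(pair(h(pair(e, h(pair(e, e)))), e))  →  h(pair(h(pair(e, e)), e))   [R4 at 1.1.1.2]
4. h(pair(h(pair(e, e)), e))  →  h(pair(e, e))   [R4 at 1.1]
5. h(pair(e, e))  →  e   [R4 at ε]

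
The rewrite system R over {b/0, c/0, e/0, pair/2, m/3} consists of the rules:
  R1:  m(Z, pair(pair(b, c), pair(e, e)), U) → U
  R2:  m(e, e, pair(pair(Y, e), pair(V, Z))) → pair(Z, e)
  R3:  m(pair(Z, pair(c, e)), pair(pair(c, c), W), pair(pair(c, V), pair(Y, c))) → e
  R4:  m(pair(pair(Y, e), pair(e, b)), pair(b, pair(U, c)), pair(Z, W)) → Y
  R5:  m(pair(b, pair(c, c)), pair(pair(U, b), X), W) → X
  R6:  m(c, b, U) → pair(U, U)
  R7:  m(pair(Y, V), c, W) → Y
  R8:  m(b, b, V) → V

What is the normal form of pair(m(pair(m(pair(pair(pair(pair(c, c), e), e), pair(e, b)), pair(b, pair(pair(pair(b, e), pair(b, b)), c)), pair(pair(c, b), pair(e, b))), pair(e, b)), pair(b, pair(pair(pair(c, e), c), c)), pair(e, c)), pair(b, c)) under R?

pair(pair(c, c), pair(b, c))

1. pair(m(pair(m(pair(pair(pair(pair(c, c), e), e), pair(e, b)), pair(b, pair(pair(pair(b, e), pair(b, b)), c)), pair(pair(c, b), pair(e, b))), pair(e, b)), pair(b, pair(pair(pair(c, e), c), c)), pair(e, c)), pair(b, c))  →  pair(m(pair(pair(pair(c, c), e), pair(e, b)), pair(b, pair(pair(pair(c, e), c), c)), pair(e, c)), pair(b, c))   [R4 at 1.1.1]
2. pair(m(pair(pair(pair(c, c), e), pair(e, b)), pair(b, pair(pair(pair(c, e), c), c)), pair(e, c)), pair(b, c))  →  pair(pair(c, c), pair(b, c))   [R4 at 1]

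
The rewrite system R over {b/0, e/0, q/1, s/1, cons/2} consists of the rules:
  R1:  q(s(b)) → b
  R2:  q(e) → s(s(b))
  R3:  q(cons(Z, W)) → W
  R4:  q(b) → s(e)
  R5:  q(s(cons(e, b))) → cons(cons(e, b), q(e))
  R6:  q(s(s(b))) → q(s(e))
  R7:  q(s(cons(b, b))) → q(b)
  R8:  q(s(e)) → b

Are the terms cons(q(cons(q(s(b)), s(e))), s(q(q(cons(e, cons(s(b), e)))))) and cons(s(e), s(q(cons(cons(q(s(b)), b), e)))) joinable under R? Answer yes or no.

Reduce t₁ = cons(q(cons(q(s(b)), s(e))), s(q(q(cons(e, cons(s(b), e)))))):
1. cons(q(cons(q(s(b)), s(e))), s(q(q(cons(e, cons(s(b), e))))))  →  cons(s(e), s(q(q(cons(e, cons(s(b), e))))))   [R3 at 1]
2. cons(s(e), s(q(q(cons(e, cons(s(b), e))))))  →  cons(s(e), s(q(cons(s(b), e))))   [R3 at 2.1.1]
3. cons(s(e), s(q(cons(s(b), e))))  →  cons(s(e), s(e))   [R3 at 2.1]

Reduce t₂ = cons(s(e), s(q(cons(cons(q(s(b)), b), e)))):
1. cons(s(e), s(q(cons(cons(q(s(b)), b), e))))  →  cons(s(e), s(e))   [R3 at 2.1]

yes — NF(t₁) = cons(s(e), s(e)), NF(t₂) = cons(s(e), s(e))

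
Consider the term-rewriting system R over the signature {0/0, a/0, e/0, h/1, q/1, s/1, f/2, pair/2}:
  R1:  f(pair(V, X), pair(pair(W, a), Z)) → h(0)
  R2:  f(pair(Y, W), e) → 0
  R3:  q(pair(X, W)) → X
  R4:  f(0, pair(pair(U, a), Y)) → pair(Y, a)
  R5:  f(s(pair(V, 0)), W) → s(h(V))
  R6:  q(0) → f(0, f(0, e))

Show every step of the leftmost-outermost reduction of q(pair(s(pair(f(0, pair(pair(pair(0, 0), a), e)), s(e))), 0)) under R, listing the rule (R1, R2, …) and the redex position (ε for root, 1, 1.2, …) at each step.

1. q(pair(s(pair(f(0, pair(pair(pair(0, 0), a), e)), s(e))), 0))  →  s(pair(f(0, pair(pair(pair(0, 0), a), e)), s(e)))   [R3 at ε]
2. s(pair(f(0, pair(pair(pair(0, 0), a), e)), s(e)))  →  s(pair(pair(e, a), s(e)))   [R4 at 1.1]

s(pair(pair(e, a), s(e)))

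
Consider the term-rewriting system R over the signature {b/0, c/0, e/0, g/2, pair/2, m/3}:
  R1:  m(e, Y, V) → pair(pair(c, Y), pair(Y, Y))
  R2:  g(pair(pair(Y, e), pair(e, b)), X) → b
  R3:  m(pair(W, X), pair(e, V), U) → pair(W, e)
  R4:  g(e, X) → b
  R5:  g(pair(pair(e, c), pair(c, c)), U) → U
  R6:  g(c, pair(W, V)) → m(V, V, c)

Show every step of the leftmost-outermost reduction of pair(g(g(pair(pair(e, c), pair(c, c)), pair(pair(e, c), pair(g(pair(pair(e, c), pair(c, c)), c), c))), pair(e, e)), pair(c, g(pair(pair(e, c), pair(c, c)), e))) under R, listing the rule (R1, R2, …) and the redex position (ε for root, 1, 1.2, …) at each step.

1. pair(g(g(pair(pair(e, c), pair(c, c)), pair(pair(e, c), pair(g(pair(pair(e, c), pair(c, c)), c), c))), pair(e, e)), pair(c, g(pair(pair(e, c), pair(c, c)), e)))  →  pair(g(pair(pair(e, c), pair(g(pair(pair(e, c), pair(c, c)), c), c)), pair(e, e)), pair(c, g(pair(pair(e, c), pair(c, c)), e)))   [R5 at 1.1]
2. pair(g(pair(pair(e, c), pair(g(pair(pair(e, c), pair(c, c)), c), c)), pair(e, e)), pair(c, g(pair(pair(e, c), pair(c, c)), e)))  →  pair(g(pair(pair(e, c), pair(c, c)), pair(e, e)), pair(c, g(pair(pair(e, c), pair(c, c)), e)))   [R5 at 1.1.2.1]
3. pair(g(pair(pair(e, c), pair(c, c)), pair(e, e)), pair(c, g(pair(pair(e, c), pair(c, c)), e)))  →  pair(pair(e, e), pair(c, g(pair(pair(e, c), pair(c, c)), e)))   [R5 at 1]
4. pair(pair(e, e), pair(c, g(pair(pair(e, c), pair(c, c)), e)))  →  pair(pair(e, e), pair(c, e))   [R5 at 2.2]

pair(pair(e, e), pair(c, e))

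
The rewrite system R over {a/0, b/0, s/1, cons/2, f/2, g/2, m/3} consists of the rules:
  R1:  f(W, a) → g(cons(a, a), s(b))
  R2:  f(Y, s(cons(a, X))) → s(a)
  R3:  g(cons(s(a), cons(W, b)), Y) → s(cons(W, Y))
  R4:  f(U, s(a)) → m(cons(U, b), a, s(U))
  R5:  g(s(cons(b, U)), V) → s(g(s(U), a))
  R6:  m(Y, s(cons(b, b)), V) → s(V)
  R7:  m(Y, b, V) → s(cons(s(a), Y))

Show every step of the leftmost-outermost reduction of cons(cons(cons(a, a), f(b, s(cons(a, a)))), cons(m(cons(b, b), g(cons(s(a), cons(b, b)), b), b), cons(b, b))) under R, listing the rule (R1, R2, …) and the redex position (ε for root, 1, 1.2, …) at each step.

cons(cons(cons(a, a), s(a)), cons(s(b), cons(b, b)))

1. cons(cons(cons(a, a), f(b, s(cons(a, a)))), cons(m(cons(b, b), g(cons(s(a), cons(b, b)), b), b), cons(b, b)))  →  cons(cons(cons(a, a), s(a)), cons(m(cons(b, b), g(cons(s(a), cons(b, b)), b), b), cons(b, b)))   [R2 at 1.2]
2. cons(cons(cons(a, a), s(a)), cons(m(cons(b, b), g(cons(s(a), cons(b, b)), b), b), cons(b, b)))  →  cons(cons(cons(a, a), s(a)), cons(m(cons(b, b), s(cons(b, b)), b), cons(b, b)))   [R3 at 2.1.2]
3. cons(cons(cons(a, a), s(a)), cons(m(cons(b, b), s(cons(b, b)), b), cons(b, b)))  →  cons(cons(cons(a, a), s(a)), cons(s(b), cons(b, b)))   [R6 at 2.1]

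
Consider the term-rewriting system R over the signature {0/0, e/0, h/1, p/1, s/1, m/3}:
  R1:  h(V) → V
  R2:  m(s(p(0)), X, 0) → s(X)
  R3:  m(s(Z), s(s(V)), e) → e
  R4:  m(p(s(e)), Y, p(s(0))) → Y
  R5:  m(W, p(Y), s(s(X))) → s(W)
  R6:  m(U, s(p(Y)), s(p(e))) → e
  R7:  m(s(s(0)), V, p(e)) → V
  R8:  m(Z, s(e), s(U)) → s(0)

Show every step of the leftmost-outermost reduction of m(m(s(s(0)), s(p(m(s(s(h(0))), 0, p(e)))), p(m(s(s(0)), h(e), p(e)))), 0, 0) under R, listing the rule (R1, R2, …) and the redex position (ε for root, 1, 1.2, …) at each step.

s(0)

1. m(m(s(s(0)), s(p(m(s(s(h(0))), 0, p(e)))), p(m(s(s(0)), h(e), p(e)))), 0, 0)  →  m(m(s(s(0)), s(p(m(s(s(0)), 0, p(e)))), p(m(s(s(0)), h(e), p(e)))), 0, 0)   [R1 at 1.2.1.1.1.1.1]
2. m(m(s(s(0)), s(p(m(s(s(0)), 0, p(e)))), p(m(s(s(0)), h(e), p(e)))), 0, 0)  →  m(m(s(s(0)), s(p(0)), p(m(s(s(0)), h(e), p(e)))), 0, 0)   [R7 at 1.2.1.1]
3. m(m(s(s(0)), s(p(0)), p(m(s(s(0)), h(e), p(e)))), 0, 0)  →  m(m(s(s(0)), s(p(0)), p(h(e))), 0, 0)   [R7 at 1.3.1]
4. m(m(s(s(0)), s(p(0)), p(h(e))), 0, 0)  →  m(m(s(s(0)), s(p(0)), p(e)), 0, 0)   [R1 at 1.3.1]
5. m(m(s(s(0)), s(p(0)), p(e)), 0, 0)  →  m(s(p(0)), 0, 0)   [R7 at 1]
6. m(s(p(0)), 0, 0)  →  s(0)   [R2 at ε]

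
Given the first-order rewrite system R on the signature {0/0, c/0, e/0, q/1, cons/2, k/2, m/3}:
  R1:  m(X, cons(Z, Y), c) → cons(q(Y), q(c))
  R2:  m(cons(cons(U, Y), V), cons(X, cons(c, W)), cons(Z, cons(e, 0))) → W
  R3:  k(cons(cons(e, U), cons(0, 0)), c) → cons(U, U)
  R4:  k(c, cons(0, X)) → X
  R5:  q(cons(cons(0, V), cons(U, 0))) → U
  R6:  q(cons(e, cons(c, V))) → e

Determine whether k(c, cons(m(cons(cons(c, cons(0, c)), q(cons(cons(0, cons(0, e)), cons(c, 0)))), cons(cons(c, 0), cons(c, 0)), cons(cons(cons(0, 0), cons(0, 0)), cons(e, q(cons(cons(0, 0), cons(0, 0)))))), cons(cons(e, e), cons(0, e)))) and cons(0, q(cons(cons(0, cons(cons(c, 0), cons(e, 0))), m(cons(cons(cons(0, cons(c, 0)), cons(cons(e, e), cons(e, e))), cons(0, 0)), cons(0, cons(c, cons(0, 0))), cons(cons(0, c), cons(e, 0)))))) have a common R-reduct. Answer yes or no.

Reduce t₁ = k(c, cons(m(cons(cons(c, cons(0, c)), q(cons(cons(0, cons(0, e)), cons(c, 0)))), cons(cons(c, 0), cons(c, 0)), cons(cons(cons(0, 0), cons(0, 0)), cons(e, q(cons(cons(0, 0), cons(0, 0)))))), cons(cons(e, e), cons(0, e)))):
1. k(c, cons(m(cons(cons(c, cons(0, c)), q(cons(cons(0, cons(0, e)), cons(c, 0)))), cons(cons(c, 0), cons(c, 0)), cons(cons(cons(0, 0), cons(0, 0)), cons(e, q(cons(cons(0, 0), cons(0, 0)))))), cons(cons(e, e), cons(0, e))))  →  k(c, cons(m(cons(cons(c, cons(0, c)), c), cons(cons(c, 0), cons(c, 0)), cons(cons(cons(0, 0), cons(0, 0)), cons(e, q(cons(cons(0, 0), cons(0, 0)))))), cons(cons(e, e), cons(0, e))))   [R5 at 2.1.1.2]
2. k(c, cons(m(cons(cons(c, cons(0, c)), c), cons(cons(c, 0), cons(c, 0)), cons(cons(cons(0, 0), cons(0, 0)), cons(e, q(cons(cons(0, 0), cons(0, 0)))))), cons(cons(e, e), cons(0, e))))  →  k(c, cons(m(cons(cons(c, cons(0, c)), c), cons(cons(c, 0), cons(c, 0)), cons(cons(cons(0, 0), cons(0, 0)), cons(e, 0))), cons(cons(e, e), cons(0, e))))   [R5 at 2.1.3.2.2]
3. k(c, cons(m(cons(cons(c, cons(0, c)), c), cons(cons(c, 0), cons(c, 0)), cons(cons(cons(0, 0), cons(0, 0)), cons(e, 0))), cons(cons(e, e), cons(0, e))))  →  k(c, cons(0, cons(cons(e, e), cons(0, e))))   [R2 at 2.1]
4. k(c, cons(0, cons(cons(e, e), cons(0, e))))  →  cons(cons(e, e), cons(0, e))   [R4 at ε]

Reduce t₂ = cons(0, q(cons(cons(0, cons(cons(c, 0), cons(e, 0))), m(cons(cons(cons(0, cons(c, 0)), cons(cons(e, e), cons(e, e))), cons(0, 0)), cons(0, cons(c, cons(0, 0))), cons(cons(0, c), cons(e, 0)))))):
1. cons(0, q(cons(cons(0, cons(cons(c, 0), cons(e, 0))), m(cons(cons(cons(0, cons(c, 0)), cons(cons(e, e), cons(e, e))), cons(0, 0)), cons(0, cons(c, cons(0, 0))), cons(cons(0, c), cons(e, 0))))))  →  cons(0, q(cons(cons(0, cons(cons(c, 0), cons(e, 0))), cons(0, 0))))   [R2 at 2.1.2]
2. cons(0, q(cons(cons(0, cons(cons(c, 0), cons(e, 0))), cons(0, 0))))  →  cons(0, 0)   [R5 at 2]

no — NF(t₁) = cons(cons(e, e), cons(0, e)), NF(t₂) = cons(0, 0)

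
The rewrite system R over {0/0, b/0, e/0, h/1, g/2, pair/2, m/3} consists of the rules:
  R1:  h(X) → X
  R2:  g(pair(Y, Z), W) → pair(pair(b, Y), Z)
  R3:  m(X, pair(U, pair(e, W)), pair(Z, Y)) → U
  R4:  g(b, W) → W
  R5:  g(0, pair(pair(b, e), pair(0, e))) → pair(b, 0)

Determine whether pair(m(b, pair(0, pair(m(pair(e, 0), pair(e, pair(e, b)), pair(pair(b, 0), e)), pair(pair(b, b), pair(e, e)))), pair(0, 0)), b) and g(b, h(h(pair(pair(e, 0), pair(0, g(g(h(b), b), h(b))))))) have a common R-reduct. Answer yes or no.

no — NF(t₁) = pair(0, b), NF(t₂) = pair(pair(e, 0), pair(0, b))

Reduce t₁ = pair(m(b, pair(0, pair(m(pair(e, 0), pair(e, pair(e, b)), pair(pair(b, 0), e)), pair(pair(b, b), pair(e, e)))), pair(0, 0)), b):
1. pair(m(b, pair(0, pair(m(pair(e, 0), pair(e, pair(e, b)), pair(pair(b, 0), e)), pair(pair(b, b), pair(e, e)))), pair(0, 0)), b)  →  pair(m(b, pair(0, pair(e, pair(pair(b, b), pair(e, e)))), pair(0, 0)), b)   [R3 at 1.2.2.1]
2. pair(m(b, pair(0, pair(e, pair(pair(b, b), pair(e, e)))), pair(0, 0)), b)  →  pair(0, b)   [R3 at 1]

Reduce t₂ = g(b, h(h(pair(pair(e, 0), pair(0, g(g(h(b), b), h(b))))))):
1. g(b, h(h(pair(pair(e, 0), pair(0, g(g(h(b), b), h(b)))))))  →  h(h(pair(pair(e, 0), pair(0, g(g(h(b), b), h(b))))))   [R4 at ε]
2. h(h(pair(pair(e, 0), pair(0, g(g(h(b), b), h(b))))))  →  h(pair(pair(e, 0), pair(0, g(g(h(b), b), h(b)))))   [R1 at ε]
3. h(pair(pair(e, 0), pair(0, g(g(h(b), b), h(b)))))  →  pair(pair(e, 0), pair(0, g(g(h(b), b), h(b))))   [R1 at ε]
4. pair(pair(e, 0), pair(0, g(g(h(b), b), h(b))))  →  pair(pair(e, 0), pair(0, g(g(b, b), h(b))))   [R1 at 2.2.1.1]
5. pair(pair(e, 0), pair(0, g(g(b, b), h(b))))  →  pair(pair(e, 0), pair(0, g(b, h(b))))   [R4 at 2.2.1]
6. pair(pair(e, 0), pair(0, g(b, h(b))))  →  pair(pair(e, 0), pair(0, h(b)))   [R4 at 2.2]
7. pair(pair(e, 0), pair(0, h(b)))  →  pair(pair(e, 0), pair(0, b))   [R1 at 2.2]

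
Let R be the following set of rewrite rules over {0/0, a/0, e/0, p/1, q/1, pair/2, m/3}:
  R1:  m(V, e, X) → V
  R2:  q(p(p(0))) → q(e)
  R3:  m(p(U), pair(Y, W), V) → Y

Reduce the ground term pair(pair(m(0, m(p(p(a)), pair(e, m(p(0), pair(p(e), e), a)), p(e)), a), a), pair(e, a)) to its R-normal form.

1. pair(pair(m(0, m(p(p(a)), pair(e, m(p(0), pair(p(e), e), a)), p(e)), a), a), pair(e, a))  →  pair(pair(m(0, e, a), a), pair(e, a))   [R3 at 1.1.2]
2. pair(pair(m(0, e, a), a), pair(e, a))  →  pair(pair(0, a), pair(e, a))   [R1 at 1.1]

pair(pair(0, a), pair(e, a))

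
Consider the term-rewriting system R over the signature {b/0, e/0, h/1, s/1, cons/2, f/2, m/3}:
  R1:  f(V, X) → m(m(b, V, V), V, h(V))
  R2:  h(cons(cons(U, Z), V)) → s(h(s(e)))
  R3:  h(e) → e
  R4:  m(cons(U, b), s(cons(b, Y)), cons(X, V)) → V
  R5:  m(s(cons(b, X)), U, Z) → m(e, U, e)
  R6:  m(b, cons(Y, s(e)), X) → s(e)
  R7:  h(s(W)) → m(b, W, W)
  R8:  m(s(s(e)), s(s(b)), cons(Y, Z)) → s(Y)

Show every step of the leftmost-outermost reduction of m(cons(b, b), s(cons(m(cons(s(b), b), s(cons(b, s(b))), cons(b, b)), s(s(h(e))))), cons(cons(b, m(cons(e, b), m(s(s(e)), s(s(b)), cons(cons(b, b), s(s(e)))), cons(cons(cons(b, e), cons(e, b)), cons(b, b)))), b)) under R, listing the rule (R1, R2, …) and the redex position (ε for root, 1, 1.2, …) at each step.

b

1. m(cons(b, b), s(cons(m(cons(s(b), b), s(cons(b, s(b))), cons(b, b)), s(s(h(e))))), cons(cons(b, m(cons(e, b), m(s(s(e)), s(s(b)), cons(cons(b, b), s(s(e)))), cons(cons(cons(b, e), cons(e, b)), cons(b, b)))), b))  →  m(cons(b, b), s(cons(b, s(s(h(e))))), cons(cons(b, m(cons(e, b), m(s(s(e)), s(s(b)), cons(cons(b, b), s(s(e)))), cons(cons(cons(b, e), cons(e, b)), cons(b, b)))), b))   [R4 at 2.1.1]
2. m(cons(b, b), s(cons(b, s(s(h(e))))), cons(cons(b, m(cons(e, b), m(s(s(e)), s(s(b)), cons(cons(b, b), s(s(e)))), cons(cons(cons(b, e), cons(e, b)), cons(b, b)))), b))  →  b   [R4 at ε]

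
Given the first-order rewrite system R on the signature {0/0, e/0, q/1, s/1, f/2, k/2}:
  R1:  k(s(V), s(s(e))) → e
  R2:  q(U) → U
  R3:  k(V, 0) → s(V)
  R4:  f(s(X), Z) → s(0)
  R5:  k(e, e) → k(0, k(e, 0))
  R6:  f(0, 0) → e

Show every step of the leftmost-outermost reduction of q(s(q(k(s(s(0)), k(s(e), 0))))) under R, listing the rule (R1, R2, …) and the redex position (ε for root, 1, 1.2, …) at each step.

s(e)

1. q(s(q(k(s(s(0)), k(s(e), 0)))))  →  s(q(k(s(s(0)), k(s(e), 0))))   [R2 at ε]
2. s(q(k(s(s(0)), k(s(e), 0))))  →  s(k(s(s(0)), k(s(e), 0)))   [R2 at 1]
3. s(k(s(s(0)), k(s(e), 0)))  →  s(k(s(s(0)), s(s(e))))   [R3 at 1.2]
4. s(k(s(s(0)), s(s(e))))  →  s(e)   [R1 at 1]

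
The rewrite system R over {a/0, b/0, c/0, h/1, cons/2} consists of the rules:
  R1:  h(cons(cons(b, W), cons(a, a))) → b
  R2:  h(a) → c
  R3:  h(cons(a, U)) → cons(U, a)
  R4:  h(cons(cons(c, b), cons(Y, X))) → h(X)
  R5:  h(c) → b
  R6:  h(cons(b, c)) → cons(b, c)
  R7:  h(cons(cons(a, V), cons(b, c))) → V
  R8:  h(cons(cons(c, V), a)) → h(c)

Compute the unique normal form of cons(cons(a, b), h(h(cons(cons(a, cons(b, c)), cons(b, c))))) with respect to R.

cons(cons(a, b), cons(b, c))

1. cons(cons(a, b), h(h(cons(cons(a, cons(b, c)), cons(b, c)))))  →  cons(cons(a, b), h(cons(b, c)))   [R7 at 2.1]
2. cons(cons(a, b), h(cons(b, c)))  →  cons(cons(a, b), cons(b, c))   [R6 at 2]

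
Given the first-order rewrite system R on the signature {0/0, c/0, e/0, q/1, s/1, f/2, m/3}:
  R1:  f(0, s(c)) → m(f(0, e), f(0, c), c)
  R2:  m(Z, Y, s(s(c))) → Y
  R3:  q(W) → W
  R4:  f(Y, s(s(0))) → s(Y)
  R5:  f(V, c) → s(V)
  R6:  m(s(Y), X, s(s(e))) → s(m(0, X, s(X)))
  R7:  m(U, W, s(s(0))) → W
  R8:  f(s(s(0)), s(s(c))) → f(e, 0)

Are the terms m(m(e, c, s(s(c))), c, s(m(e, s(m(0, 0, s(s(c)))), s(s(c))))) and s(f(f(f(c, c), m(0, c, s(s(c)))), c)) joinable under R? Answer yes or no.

Reduce t₁ = m(m(e, c, s(s(c))), c, s(m(e, s(m(0, 0, s(s(c)))), s(s(c))))):
1. m(m(e, c, s(s(c))), c, s(m(e, s(m(0, 0, s(s(c)))), s(s(c)))))  →  m(c, c, s(m(e, s(m(0, 0, s(s(c)))), s(s(c)))))   [R2 at 1]
2. m(c, c, s(m(e, s(m(0, 0, s(s(c)))), s(s(c)))))  →  m(c, c, s(s(m(0, 0, s(s(c))))))   [R2 at 3.1]
3. m(c, c, s(s(m(0, 0, s(s(c))))))  →  m(c, c, s(s(0)))   [R2 at 3.1.1]
4. m(c, c, s(s(0)))  →  c   [R7 at ε]

Reduce t₂ = s(f(f(f(c, c), m(0, c, s(s(c)))), c)):
1. s(f(f(f(c, c), m(0, c, s(s(c)))), c))  →  s(s(f(f(c, c), m(0, c, s(s(c))))))   [R5 at 1]
2. s(s(f(f(c, c), m(0, c, s(s(c))))))  →  s(s(f(s(c), m(0, c, s(s(c))))))   [R5 at 1.1.1]
3. s(s(f(s(c), m(0, c, s(s(c))))))  →  s(s(f(s(c), c)))   [R2 at 1.1.2]
4. s(s(f(s(c), c)))  →  s(s(s(s(c))))   [R5 at 1.1]

no — NF(t₁) = c, NF(t₂) = s(s(s(s(c))))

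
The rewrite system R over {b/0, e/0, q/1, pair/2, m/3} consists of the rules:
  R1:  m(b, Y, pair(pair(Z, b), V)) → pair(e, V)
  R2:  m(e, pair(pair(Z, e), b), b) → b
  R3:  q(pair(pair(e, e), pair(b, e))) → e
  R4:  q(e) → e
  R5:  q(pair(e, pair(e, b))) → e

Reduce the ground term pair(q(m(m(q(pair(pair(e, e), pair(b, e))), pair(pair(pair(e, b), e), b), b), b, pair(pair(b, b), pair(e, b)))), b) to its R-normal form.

pair(e, b)

1. pair(q(m(m(q(pair(pair(e, e), pair(b, e))), pair(pair(pair(e, b), e), b), b), b, pair(pair(b, b), pair(e, b)))), b)  →  pair(q(m(m(e, pair(pair(pair(e, b), e), b), b), b, pair(pair(b, b), pair(e, b)))), b)   [R3 at 1.1.1.1]
2. pair(q(m(m(e, pair(pair(pair(e, b), e), b), b), b, pair(pair(b, b), pair(e, b)))), b)  →  pair(q(m(b, b, pair(pair(b, b), pair(e, b)))), b)   [R2 at 1.1.1]
3. pair(q(m(b, b, pair(pair(b, b), pair(e, b)))), b)  →  pair(q(pair(e, pair(e, b))), b)   [R1 at 1.1]
4. pair(q(pair(e, pair(e, b))), b)  →  pair(e, b)   [R5 at 1]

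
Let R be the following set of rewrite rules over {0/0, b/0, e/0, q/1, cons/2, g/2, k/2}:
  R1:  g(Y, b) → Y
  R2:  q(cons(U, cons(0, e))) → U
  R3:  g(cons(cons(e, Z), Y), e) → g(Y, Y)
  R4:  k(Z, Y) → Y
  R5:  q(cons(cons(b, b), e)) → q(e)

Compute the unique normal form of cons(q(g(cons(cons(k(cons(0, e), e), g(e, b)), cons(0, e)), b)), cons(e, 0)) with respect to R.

cons(cons(e, e), cons(e, 0))

1. cons(q(g(cons(cons(k(cons(0, e), e), g(e, b)), cons(0, e)), b)), cons(e, 0))  →  cons(q(cons(cons(k(cons(0, e), e), g(e, b)), cons(0, e))), cons(e, 0))   [R1 at 1.1]
2. cons(q(cons(cons(k(cons(0, e), e), g(e, b)), cons(0, e))), cons(e, 0))  →  cons(cons(k(cons(0, e), e), g(e, b)), cons(e, 0))   [R2 at 1]
3. cons(cons(k(cons(0, e), e), g(e, b)), cons(e, 0))  →  cons(cons(e, g(e, b)), cons(e, 0))   [R4 at 1.1]
4. cons(cons(e, g(e, b)), cons(e, 0))  →  cons(cons(e, e), cons(e, 0))   [R1 at 1.2]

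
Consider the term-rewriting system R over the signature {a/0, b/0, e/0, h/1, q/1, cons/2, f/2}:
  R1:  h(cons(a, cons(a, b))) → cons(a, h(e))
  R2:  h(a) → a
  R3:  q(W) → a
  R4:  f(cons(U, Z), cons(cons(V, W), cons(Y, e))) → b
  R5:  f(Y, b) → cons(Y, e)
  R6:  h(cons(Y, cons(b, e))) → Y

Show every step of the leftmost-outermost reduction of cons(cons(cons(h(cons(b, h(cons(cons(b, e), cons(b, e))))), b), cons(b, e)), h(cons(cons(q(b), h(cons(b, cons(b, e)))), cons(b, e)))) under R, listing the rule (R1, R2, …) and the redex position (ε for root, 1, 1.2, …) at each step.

cons(cons(cons(b, b), cons(b, e)), cons(a, b))

1. cons(cons(cons(h(cons(b, h(cons(cons(b, e), cons(b, e))))), b), cons(b, e)), h(cons(cons(q(b), h(cons(b, cons(b, e)))), cons(b, e))))  →  cons(cons(cons(h(cons(b, cons(b, e))), b), cons(b, e)), h(cons(cons(q(b), h(cons(b, cons(b, e)))), cons(b, e))))   [R6 at 1.1.1.1.2]
2. cons(cons(cons(h(cons(b, cons(b, e))), b), cons(b, e)), h(cons(cons(q(b), h(cons(b, cons(b, e)))), cons(b, e))))  →  cons(cons(cons(b, b), cons(b, e)), h(cons(cons(q(b), h(cons(b, cons(b, e)))), cons(b, e))))   [R6 at 1.1.1]
3. cons(cons(cons(b, b), cons(b, e)), h(cons(cons(q(b), h(cons(b, cons(b, e)))), cons(b, e))))  →  cons(cons(cons(b, b), cons(b, e)), cons(q(b), h(cons(b, cons(b, e)))))   [R6 at 2]
4. cons(cons(cons(b, b), cons(b, e)), cons(q(b), h(cons(b, cons(b, e)))))  →  cons(cons(cons(b, b), cons(b, e)), cons(a, h(cons(b, cons(b, e)))))   [R3 at 2.1]
5. cons(cons(cons(b, b), cons(b, e)), cons(a, h(cons(b, cons(b, e)))))  →  cons(cons(cons(b, b), cons(b, e)), cons(a, b))   [R6 at 2.2]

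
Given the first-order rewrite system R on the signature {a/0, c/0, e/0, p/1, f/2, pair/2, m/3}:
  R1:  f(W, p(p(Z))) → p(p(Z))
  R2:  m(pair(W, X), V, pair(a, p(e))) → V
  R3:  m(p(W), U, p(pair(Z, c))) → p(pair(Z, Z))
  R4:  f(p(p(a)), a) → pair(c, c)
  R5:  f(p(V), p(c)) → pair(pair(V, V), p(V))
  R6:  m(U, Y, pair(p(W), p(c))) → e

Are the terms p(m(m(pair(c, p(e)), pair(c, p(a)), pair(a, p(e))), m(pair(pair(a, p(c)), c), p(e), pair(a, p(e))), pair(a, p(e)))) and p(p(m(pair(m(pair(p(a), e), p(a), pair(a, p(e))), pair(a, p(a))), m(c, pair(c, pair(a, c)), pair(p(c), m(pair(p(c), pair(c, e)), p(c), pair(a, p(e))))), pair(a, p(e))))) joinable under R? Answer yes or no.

yes — NF(t₁) = p(p(e)), NF(t₂) = p(p(e))

Reduce t₁ = p(m(m(pair(c, p(e)), pair(c, p(a)), pair(a, p(e))), m(pair(pair(a, p(c)), c), p(e), pair(a, p(e))), pair(a, p(e)))):
1. p(m(m(pair(c, p(e)), pair(c, p(a)), pair(a, p(e))), m(pair(pair(a, p(c)), c), p(e), pair(a, p(e))), pair(a, p(e))))  →  p(m(pair(c, p(a)), m(pair(pair(a, p(c)), c), p(e), pair(a, p(e))), pair(a, p(e))))   [R2 at 1.1]
2. p(m(pair(c, p(a)), m(pair(pair(a, p(c)), c), p(e), pair(a, p(e))), pair(a, p(e))))  →  p(m(pair(pair(a, p(c)), c), p(e), pair(a, p(e))))   [R2 at 1]
3. p(m(pair(pair(a, p(c)), c), p(e), pair(a, p(e))))  →  p(p(e))   [R2 at 1]

Reduce t₂ = p(p(m(pair(m(pair(p(a), e), p(a), pair(a, p(e))), pair(a, p(a))), m(c, pair(c, pair(a, c)), pair(p(c), m(pair(p(c), pair(c, e)), p(c), pair(a, p(e))))), pair(a, p(e))))):
1. p(p(m(pair(m(pair(p(a), e), p(a), pair(a, p(e))), pair(a, p(a))), m(c, pair(c, pair(a, c)), pair(p(c), m(pair(p(c), pair(c, e)), p(c), pair(a, p(e))))), pair(a, p(e)))))  →  p(p(m(c, pair(c, pair(a, c)), pair(p(c), m(pair(p(c), pair(c, e)), p(c), pair(a, p(e)))))))   [R2 at 1.1]
2. p(p(m(c, pair(c, pair(a, c)), pair(p(c), m(pair(p(c), pair(c, e)), p(c), pair(a, p(e)))))))  →  p(p(m(c, pair(c, pair(a, c)), pair(p(c), p(c)))))   [R2 at 1.1.3.2]
3. p(p(m(c, pair(c, pair(a, c)), pair(p(c), p(c)))))  →  p(p(e))   [R6 at 1.1]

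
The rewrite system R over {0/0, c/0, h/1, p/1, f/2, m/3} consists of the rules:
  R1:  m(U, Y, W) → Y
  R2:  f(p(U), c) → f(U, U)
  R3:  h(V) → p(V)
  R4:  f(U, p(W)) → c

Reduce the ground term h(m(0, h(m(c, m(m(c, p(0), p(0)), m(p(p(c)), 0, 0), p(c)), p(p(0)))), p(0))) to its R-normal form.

1. h(m(0, h(m(c, m(m(c, p(0), p(0)), m(p(p(c)), 0, 0), p(c)), p(p(0)))), p(0)))  →  p(m(0, h(m(c, m(m(c, p(0), p(0)), m(p(p(c)), 0, 0), p(c)), p(p(0)))), p(0)))   [R3 at ε]
2. p(m(0, h(m(c, m(m(c, p(0), p(0)), m(p(p(c)), 0, 0), p(c)), p(p(0)))), p(0)))  →  p(h(m(c, m(m(c, p(0), p(0)), m(p(p(c)), 0, 0), p(c)), p(p(0)))))   [R1 at 1]
3. p(h(m(c, m(m(c, p(0), p(0)), m(p(p(c)), 0, 0), p(c)), p(p(0)))))  →  p(p(m(c, m(m(c, p(0), p(0)), m(p(p(c)), 0, 0), p(c)), p(p(0)))))   [R3 at 1]
4. p(p(m(c, m(m(c, p(0), p(0)), m(p(p(c)), 0, 0), p(c)), p(p(0)))))  →  p(p(m(m(c, p(0), p(0)), m(p(p(c)), 0, 0), p(c))))   [R1 at 1.1]
5. p(p(m(m(c, p(0), p(0)), m(p(p(c)), 0, 0), p(c))))  →  p(p(m(p(p(c)), 0, 0)))   [R1 at 1.1]
6. p(p(m(p(p(c)), 0, 0)))  →  p(p(0))   [R1 at 1.1]

p(p(0))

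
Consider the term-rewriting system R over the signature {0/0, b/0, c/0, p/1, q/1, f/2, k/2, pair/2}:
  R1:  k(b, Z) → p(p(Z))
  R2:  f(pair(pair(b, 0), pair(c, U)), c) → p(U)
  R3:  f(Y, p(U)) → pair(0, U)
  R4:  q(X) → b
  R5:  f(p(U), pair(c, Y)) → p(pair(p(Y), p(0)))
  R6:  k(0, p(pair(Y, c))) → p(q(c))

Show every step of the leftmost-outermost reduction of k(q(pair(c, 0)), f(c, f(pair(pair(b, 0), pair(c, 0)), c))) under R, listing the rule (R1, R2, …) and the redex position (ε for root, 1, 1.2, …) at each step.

p(p(pair(0, 0)))

1. k(q(pair(c, 0)), f(c, f(pair(pair(b, 0), pair(c, 0)), c)))  →  k(b, f(c, f(pair(pair(b, 0), pair(c, 0)), c)))   [R4 at 1]
2. k(b, f(c, f(pair(pair(b, 0), pair(c, 0)), c)))  →  p(p(f(c, f(pair(pair(b, 0), pair(c, 0)), c))))   [R1 at ε]
3. p(p(f(c, f(pair(pair(b, 0), pair(c, 0)), c))))  →  p(p(f(c, p(0))))   [R2 at 1.1.2]
4. p(p(f(c, p(0))))  →  p(p(pair(0, 0)))   [R3 at 1.1]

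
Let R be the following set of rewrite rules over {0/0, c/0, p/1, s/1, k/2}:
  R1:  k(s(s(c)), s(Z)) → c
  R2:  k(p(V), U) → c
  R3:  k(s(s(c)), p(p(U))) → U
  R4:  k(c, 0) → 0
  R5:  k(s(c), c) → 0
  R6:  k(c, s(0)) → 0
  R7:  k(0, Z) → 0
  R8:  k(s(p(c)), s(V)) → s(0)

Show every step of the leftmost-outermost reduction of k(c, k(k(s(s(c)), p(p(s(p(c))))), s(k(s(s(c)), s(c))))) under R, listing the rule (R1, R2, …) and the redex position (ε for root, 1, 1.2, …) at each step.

1. k(c, k(k(s(s(c)), p(p(s(p(c))))), s(k(s(s(c)), s(c)))))  →  k(c, k(s(p(c)), s(k(s(s(c)), s(c)))))   [R3 at 2.1]
2. k(c, k(s(p(c)), s(k(s(s(c)), s(c)))))  →  k(c, s(0))   [R8 at 2]
3. k(c, s(0))  →  0   [R6 at ε]

0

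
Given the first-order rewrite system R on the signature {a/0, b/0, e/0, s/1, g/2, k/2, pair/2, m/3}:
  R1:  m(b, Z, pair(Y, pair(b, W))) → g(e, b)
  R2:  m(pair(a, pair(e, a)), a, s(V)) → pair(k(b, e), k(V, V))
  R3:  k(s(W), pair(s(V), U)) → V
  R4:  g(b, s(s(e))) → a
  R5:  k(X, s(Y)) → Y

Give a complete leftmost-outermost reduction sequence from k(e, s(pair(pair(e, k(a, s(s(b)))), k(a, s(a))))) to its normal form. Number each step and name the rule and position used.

1. k(e, s(pair(pair(e, k(a, s(s(b)))), k(a, s(a)))))  →  pair(pair(e, k(a, s(s(b)))), k(a, s(a)))   [R5 at ε]
2. pair(pair(e, k(a, s(s(b)))), k(a, s(a)))  →  pair(pair(e, s(b)), k(a, s(a)))   [R5 at 1.2]
3. pair(pair(e, s(b)), k(a, s(a)))  →  pair(pair(e, s(b)), a)   [R5 at 2]

pair(pair(e, s(b)), a)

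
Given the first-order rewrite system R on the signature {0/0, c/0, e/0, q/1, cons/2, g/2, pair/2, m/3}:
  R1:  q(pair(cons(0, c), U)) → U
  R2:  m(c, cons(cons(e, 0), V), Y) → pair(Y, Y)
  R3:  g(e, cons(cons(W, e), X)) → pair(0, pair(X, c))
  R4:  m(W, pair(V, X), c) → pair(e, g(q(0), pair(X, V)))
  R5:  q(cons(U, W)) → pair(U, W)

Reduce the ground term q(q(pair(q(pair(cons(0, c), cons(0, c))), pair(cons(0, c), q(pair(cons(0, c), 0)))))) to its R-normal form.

1. q(q(pair(q(pair(cons(0, c), cons(0, c))), pair(cons(0, c), q(pair(cons(0, c), 0))))))  →  q(q(pair(cons(0, c), pair(cons(0, c), q(pair(cons(0, c), 0))))))   [R1 at 1.1.1]
2. q(q(pair(cons(0, c), pair(cons(0, c), q(pair(cons(0, c), 0))))))  →  q(pair(cons(0, c), q(pair(cons(0, c), 0))))   [R1 at 1]
3. q(pair(cons(0, c), q(pair(cons(0, c), 0))))  →  q(pair(cons(0, c), 0))   [R1 at ε]
4. q(pair(cons(0, c), 0))  →  0   [R1 at ε]

0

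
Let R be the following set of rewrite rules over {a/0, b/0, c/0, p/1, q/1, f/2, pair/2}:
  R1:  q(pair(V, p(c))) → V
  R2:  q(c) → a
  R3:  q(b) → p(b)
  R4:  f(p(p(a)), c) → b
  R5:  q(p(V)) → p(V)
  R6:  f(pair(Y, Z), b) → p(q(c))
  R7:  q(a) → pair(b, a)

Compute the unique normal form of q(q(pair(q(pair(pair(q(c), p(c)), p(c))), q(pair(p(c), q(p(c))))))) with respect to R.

a

1. q(q(pair(q(pair(pair(q(c), p(c)), p(c))), q(pair(p(c), q(p(c)))))))  →  q(q(pair(pair(q(c), p(c)), q(pair(p(c), q(p(c)))))))   [R1 at 1.1.1]
2. q(q(pair(pair(q(c), p(c)), q(pair(p(c), q(p(c)))))))  →  q(q(pair(pair(a, p(c)), q(pair(p(c), q(p(c)))))))   [R2 at 1.1.1.1]
3. q(q(pair(pair(a, p(c)), q(pair(p(c), q(p(c)))))))  →  q(q(pair(pair(a, p(c)), q(pair(p(c), p(c))))))   [R5 at 1.1.2.1.2]
4. q(q(pair(pair(a, p(c)), q(pair(p(c), p(c))))))  →  q(q(pair(pair(a, p(c)), p(c))))   [R1 at 1.1.2]
5. q(q(pair(pair(a, p(c)), p(c))))  →  q(pair(a, p(c)))   [R1 at 1]
6. q(pair(a, p(c)))  →  a   [R1 at ε]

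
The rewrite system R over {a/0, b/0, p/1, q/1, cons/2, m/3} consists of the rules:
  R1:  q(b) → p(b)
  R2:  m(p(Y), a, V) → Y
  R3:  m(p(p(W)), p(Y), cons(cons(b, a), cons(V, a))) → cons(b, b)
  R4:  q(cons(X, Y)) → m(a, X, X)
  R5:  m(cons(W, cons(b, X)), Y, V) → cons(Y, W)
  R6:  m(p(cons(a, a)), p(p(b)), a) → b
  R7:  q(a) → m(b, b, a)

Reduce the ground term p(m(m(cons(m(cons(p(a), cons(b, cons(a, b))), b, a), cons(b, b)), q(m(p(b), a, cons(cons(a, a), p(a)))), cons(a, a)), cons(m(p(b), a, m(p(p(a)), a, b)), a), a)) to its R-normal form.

1. p(m(m(cons(m(cons(p(a), cons(b, cons(a, b))), b, a), cons(b, b)), q(m(p(b), a, cons(cons(a, a), p(a)))), cons(a, a)), cons(m(p(b), a, m(p(p(a)), a, b)), a), a))  →  p(m(cons(q(m(p(b), a, cons(cons(a, a), p(a)))), m(cons(p(a), cons(b, cons(a, b))), b, a)), cons(m(p(b), a, m(p(p(a)), a, b)), a), a))   [R5 at 1.1]
2. p(m(cons(q(m(p(b), a, cons(cons(a, a), p(a)))), m(cons(p(a), cons(b, cons(a, b))), b, a)), cons(m(p(b), a, m(p(p(a)), a, b)), a), a))  →  p(m(cons(q(b), m(cons(p(a), cons(b, cons(a, b))), b, a)), cons(m(p(b), a, m(p(p(a)), a, b)), a), a))   [R2 at 1.1.1.1]
3. p(m(cons(q(b), m(cons(p(a), cons(b, cons(a, b))), b, a)), cons(m(p(b), a, m(p(p(a)), a, b)), a), a))  →  p(m(cons(p(b), m(cons(p(a), cons(b, cons(a, b))), b, a)), cons(m(p(b), a, m(p(p(a)), a, b)), a), a))   [R1 at 1.1.1]
4. p(m(cons(p(b), m(cons(p(a), cons(b, cons(a, b))), b, a)), cons(m(p(b), a, m(p(p(a)), a, b)), a), a))  →  p(m(cons(p(b), cons(b, p(a))), cons(m(p(b), a, m(p(p(a)), a, b)), a), a))   [R5 at 1.1.2]
5. p(m(cons(p(b), cons(b, p(a))), cons(m(p(b), a, m(p(p(a)), a, b)), a), a))  →  p(cons(cons(m(p(b), a, m(p(p(a)), a, b)), a), p(b)))   [R5 at 1]
6. p(cons(cons(m(p(b), a, m(p(p(a)), a, b)), a), p(b)))  →  p(cons(cons(b, a), p(b)))   [R2 at 1.1.1]

p(cons(cons(b, a), p(b)))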